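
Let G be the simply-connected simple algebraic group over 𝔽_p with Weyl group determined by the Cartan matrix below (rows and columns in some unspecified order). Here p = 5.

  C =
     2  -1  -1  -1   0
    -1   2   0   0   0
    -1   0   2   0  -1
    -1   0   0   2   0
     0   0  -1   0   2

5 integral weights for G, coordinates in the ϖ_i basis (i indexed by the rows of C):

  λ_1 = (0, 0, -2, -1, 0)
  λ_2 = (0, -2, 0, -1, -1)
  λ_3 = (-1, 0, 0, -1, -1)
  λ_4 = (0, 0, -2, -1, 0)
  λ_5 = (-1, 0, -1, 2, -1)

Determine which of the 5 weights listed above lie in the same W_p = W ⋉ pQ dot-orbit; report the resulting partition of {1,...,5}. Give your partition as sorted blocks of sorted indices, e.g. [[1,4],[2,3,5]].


Cartan matrix: type D_5 (|W|=1920); un-permuting the 5 rows.

Alcove-folded reps (p=5, 5 weights, presented ϖ-order):

    λ_1 → (0, 1, 1, 0, 0)
    λ_2 → (0, 1, 1, 0, 0)
    λ_3 → (0, 1, 1, 0, 0)
    λ_4 → (0, 1, 1, 0, 0)
    λ_5 → (0, 1, 0, 3, 0)

Grouping the 5 weights by Ā_5-representative: 2 linkage classes.

[[1, 2, 3, 4], [5]]


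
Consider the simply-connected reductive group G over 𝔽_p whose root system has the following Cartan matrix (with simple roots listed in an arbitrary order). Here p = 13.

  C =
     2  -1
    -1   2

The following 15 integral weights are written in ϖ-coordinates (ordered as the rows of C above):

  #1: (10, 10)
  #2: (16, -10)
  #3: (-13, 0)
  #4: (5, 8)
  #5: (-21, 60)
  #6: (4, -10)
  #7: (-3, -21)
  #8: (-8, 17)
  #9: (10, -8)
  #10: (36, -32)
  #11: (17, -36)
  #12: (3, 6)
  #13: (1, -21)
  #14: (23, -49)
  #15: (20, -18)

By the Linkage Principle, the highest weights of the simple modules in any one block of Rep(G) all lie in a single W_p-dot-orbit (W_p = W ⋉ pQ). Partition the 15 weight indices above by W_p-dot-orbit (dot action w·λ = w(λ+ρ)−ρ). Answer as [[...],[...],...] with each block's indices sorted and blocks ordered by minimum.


Root system A_2: the 2×2 matrix C matches after relabeling.

Folding the 15 weights λ_j+ρ into Ā_13 (reps in the given 2-coord order):

  1: (2, 2)
  2: (4, 5)
  3: (1, 11)
  4: (4, 7)
  5: (4, 7)
  6: (4, 5)
  7: (4, 7)
  8: (2, 6)
  9: (4, 7)
  10: (2, 6)
  11: (4, 5)
  12: (4, 7)
  13: (6, 5)
  14: (2, 2)
  15: (4, 5)

Grouping the 15 weights by Ā_13-representative: 6 linkage classes.

[[1, 14], [2, 6, 11, 15], [3], [4, 5, 7, 9, 12], [8, 10], [13]]


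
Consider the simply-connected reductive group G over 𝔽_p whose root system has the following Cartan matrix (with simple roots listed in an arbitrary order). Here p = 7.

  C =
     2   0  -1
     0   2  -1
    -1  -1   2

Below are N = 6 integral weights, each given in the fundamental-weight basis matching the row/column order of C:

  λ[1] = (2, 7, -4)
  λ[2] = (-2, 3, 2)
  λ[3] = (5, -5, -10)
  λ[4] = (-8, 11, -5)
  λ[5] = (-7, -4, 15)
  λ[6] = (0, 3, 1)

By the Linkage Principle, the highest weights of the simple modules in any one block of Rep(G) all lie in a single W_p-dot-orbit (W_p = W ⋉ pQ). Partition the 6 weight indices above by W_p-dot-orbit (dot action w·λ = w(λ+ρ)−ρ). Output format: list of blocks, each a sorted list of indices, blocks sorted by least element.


C ↔ A_3 under row/col permutation; |W(A_3)| = 24.

Alcove-folded reps (p=7, 6 weights, presented ϖ-order):

  1: (1, 4, 2) · 2: (1, 4, 2) · 3: (2, 0, 1) · 4: (1, 4, 2) · 5: (1, 4, 2) · 6: (1, 4, 2)

Linkage partition of the 6 weights (2 classes, p=7):

[[1, 2, 4, 5, 6], [3]]


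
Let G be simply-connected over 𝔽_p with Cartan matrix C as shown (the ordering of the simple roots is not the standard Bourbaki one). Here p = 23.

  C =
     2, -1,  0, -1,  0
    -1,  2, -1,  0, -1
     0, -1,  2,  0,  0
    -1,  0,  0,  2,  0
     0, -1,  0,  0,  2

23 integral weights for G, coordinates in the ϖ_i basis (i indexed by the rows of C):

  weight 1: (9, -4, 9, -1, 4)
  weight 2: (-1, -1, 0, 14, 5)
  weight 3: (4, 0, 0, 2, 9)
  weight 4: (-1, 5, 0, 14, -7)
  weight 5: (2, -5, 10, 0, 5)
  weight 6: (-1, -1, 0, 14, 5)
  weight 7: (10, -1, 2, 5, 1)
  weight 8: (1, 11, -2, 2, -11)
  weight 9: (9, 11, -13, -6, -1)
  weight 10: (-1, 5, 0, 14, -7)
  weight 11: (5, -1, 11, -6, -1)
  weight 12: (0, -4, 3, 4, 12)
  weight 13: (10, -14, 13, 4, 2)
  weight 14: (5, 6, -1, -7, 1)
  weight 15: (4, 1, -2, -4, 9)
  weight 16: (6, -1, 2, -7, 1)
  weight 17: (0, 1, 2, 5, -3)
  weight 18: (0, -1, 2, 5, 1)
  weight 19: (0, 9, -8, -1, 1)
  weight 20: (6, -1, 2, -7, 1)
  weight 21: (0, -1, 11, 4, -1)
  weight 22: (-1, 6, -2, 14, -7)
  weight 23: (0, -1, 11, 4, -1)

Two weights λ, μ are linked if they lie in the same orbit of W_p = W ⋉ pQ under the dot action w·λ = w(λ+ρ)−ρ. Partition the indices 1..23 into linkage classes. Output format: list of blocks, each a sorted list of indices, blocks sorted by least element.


D_5 Cartan matrix, 5 simple roots permuted; ρ=(1,1,1,1,1).

λ_j+ρ reflected into Ā_23 (⟨·,θ^∨⟩≤23); 5-tuples as given:

    λ_1+ρ ↦ (1, 3, 7, 0, 2)
    λ_2+ρ ↦ (0, 0, 1, 15, 6)
    λ_3+ρ ↦ (2, 1, 1, 3, 10)
    λ_4+ρ ↦ (0, 0, 1, 15, 6)
    λ_5+ρ ↦ (1, 3, 7, 0, 2)
    λ_6+ρ ↦ (0, 0, 1, 15, 6)
    λ_7+ρ ↦ (1, 0, 3, 6, 2)
    λ_8+ρ ↦ (2, 1, 1, 3, 10)
    λ_9+ρ ↦ (1, 0, 12, 5, 0)
    λ_10+ρ ↦ (0, 0, 1, 15, 6)
    λ_11+ρ ↦ (1, 0, 12, 5, 0)
    λ_12+ρ ↦ (2, 1, 1, 3, 10)
    λ_13+ρ ↦ (2, 1, 1, 3, 10)
    λ_14+ρ ↦ (0, 7, 0, 6, 2)
    λ_15+ρ ↦ (2, 1, 1, 3, 10)
    λ_16+ρ ↦ (1, 0, 3, 6, 2)
    λ_17+ρ ↦ (1, 0, 3, 6, 2)
    λ_18+ρ ↦ (1, 0, 3, 6, 2)
    λ_19+ρ ↦ (1, 3, 7, 0, 2)
    λ_20+ρ ↦ (1, 0, 3, 6, 2)
    λ_21+ρ ↦ (1, 0, 12, 5, 0)
    λ_22+ρ ↦ (0, 0, 1, 15, 6)
    λ_23+ρ ↦ (1, 0, 12, 5, 0)

Linkage partition of the 23 weights (6 classes, p=23):

[[1, 5, 19], [2, 4, 6, 10, 22], [3, 8, 12, 13, 15], [7, 16, 17, 18, 20], [9, 11, 21, 23], [14]]


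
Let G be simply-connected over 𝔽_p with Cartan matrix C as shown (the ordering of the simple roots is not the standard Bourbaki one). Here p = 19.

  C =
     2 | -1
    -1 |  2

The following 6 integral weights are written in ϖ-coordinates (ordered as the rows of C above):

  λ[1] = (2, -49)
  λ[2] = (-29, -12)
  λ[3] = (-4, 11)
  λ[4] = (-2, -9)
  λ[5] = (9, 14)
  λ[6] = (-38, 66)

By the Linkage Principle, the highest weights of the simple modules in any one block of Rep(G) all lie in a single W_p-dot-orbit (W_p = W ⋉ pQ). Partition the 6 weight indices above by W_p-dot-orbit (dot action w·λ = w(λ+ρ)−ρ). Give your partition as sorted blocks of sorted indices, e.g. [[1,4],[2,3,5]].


Cartan matrix: type A_2 (|W|=6); un-permuting the 2 rows.

Ā_19 reps of the 6 weights (A_2, coords as presented):

  λ_1 → (3, 9);  λ_2 → (8, 1);  λ_3 → (3, 9);  λ_4 → (8, 1);  λ_5 → (4, 9);  λ_6 → (8, 1)

Linkage partition of the 6 weights (3 classes, p=19):

[[1, 3], [2, 4, 6], [5]]


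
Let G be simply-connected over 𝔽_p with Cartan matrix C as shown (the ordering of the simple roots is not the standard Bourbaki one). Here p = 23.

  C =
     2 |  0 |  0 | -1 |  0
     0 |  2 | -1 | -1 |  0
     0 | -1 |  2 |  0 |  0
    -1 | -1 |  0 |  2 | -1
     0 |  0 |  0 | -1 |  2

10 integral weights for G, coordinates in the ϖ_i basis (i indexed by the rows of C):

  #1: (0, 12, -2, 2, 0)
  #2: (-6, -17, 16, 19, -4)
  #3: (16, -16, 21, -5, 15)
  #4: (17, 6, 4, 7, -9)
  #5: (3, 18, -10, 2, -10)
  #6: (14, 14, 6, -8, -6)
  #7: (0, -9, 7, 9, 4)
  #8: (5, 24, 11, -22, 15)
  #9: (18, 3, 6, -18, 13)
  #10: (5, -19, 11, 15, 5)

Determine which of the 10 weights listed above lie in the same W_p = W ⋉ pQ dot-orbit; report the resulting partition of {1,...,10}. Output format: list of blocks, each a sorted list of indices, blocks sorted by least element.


Dynkin diagram of C (from the 8 off-diagonal −1 entries): D_5.

W_23-reps of the 10 weights in Ā_23 (same 5-coord order as C):

  λ_1 → (1, 2, 1, 3, 1) · λ_2 → (1, 2, 1, 3, 1) · λ_3 → (2, 3, 6, 1, 3) · λ_4 → (1, 5, 0, 2, 5) · λ_5 → (2, 3, 6, 1, 3) · λ_6 → (1, 5, 0, 2, 5) · λ_7 → (1, 5, 0, 2, 5) · λ_8 → (1, 2, 1, 3, 9) · λ_9 → (2, 3, 6, 1, 3) · λ_10 → (1, 2, 1, 3, 1)

These 10 weights hit 4 W_23-dot-orbits; sizes (3, 3, 3, 1):

[[1, 2, 10], [3, 5, 9], [4, 6, 7], [8]]


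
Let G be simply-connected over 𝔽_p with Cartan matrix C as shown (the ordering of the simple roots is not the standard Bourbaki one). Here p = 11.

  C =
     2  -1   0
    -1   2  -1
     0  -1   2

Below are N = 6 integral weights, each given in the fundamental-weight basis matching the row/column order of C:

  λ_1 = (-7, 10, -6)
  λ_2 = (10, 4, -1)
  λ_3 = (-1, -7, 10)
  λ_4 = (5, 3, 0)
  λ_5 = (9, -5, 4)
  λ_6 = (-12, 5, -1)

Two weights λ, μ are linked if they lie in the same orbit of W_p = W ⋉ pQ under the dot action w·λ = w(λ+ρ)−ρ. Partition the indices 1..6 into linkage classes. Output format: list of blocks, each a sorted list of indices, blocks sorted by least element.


C ↔ A_3 under row/col permutation; |W(A_3)| = 24.

λ_j+ρ reflected into Ā_11 (⟨·,θ^∨⟩≤11); 3-tuples as given:

    [1] (6, 0, 5)
    [2] (6, 0, 5)
    [3] (6, 0, 5)
    [4] (6, 4, 1)
    [5] (6, 4, 1)
    [6] (6, 0, 5)

Linkage partition of the 6 weights (2 classes, p=11):

[[1, 2, 3, 6], [4, 5]]


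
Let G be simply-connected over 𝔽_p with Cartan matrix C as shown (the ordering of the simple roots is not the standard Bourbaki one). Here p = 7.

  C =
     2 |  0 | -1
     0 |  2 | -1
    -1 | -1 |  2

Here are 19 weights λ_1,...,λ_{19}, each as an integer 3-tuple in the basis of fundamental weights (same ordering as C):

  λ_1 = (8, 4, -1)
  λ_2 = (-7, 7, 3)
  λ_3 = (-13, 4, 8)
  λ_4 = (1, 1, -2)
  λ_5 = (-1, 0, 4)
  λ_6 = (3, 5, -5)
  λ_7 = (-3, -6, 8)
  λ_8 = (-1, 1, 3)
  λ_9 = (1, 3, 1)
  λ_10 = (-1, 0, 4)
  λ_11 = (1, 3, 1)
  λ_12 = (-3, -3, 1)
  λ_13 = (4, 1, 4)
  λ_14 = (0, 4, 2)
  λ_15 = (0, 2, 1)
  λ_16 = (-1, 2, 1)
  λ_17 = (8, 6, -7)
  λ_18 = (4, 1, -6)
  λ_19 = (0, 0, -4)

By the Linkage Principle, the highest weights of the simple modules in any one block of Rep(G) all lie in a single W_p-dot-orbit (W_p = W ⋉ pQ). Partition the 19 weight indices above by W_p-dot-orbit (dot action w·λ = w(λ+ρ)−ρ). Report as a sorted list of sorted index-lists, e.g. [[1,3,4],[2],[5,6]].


Cartan matrix: type A_3 (|W|=24); un-permuting the 3 rows.

Alcove-folded reps (p=7, 19 weights, presented ϖ-order):

  [1] (0, 0, 2)
  [2] (1, 1, 1)
  [3] (0, 3, 2)
  [4] (1, 1, 1)
  [5] (0, 1, 5)
  [6] (0, 2, 4)
  [7] (0, 3, 2)
  [8] (0, 2, 4)
  [9] (1, 3, 2)
  [10] (0, 1, 5)
  [11] (1, 3, 2)
  [12] (0, 0, 2)
  [13] (0, 3, 2)
  [14] (1, 3, 2)
  [15] (1, 3, 2)
  [16] (0, 3, 2)
  [17] (0, 2, 4)
  [18] (0, 3, 2)
  [19] (1, 1, 1)

Partition of {1..19} into 6 W_7-dot-orbits:

[[1, 12], [2, 4, 19], [3, 7, 13, 16, 18], [5, 10], [6, 8, 17], [9, 11, 14, 15]]


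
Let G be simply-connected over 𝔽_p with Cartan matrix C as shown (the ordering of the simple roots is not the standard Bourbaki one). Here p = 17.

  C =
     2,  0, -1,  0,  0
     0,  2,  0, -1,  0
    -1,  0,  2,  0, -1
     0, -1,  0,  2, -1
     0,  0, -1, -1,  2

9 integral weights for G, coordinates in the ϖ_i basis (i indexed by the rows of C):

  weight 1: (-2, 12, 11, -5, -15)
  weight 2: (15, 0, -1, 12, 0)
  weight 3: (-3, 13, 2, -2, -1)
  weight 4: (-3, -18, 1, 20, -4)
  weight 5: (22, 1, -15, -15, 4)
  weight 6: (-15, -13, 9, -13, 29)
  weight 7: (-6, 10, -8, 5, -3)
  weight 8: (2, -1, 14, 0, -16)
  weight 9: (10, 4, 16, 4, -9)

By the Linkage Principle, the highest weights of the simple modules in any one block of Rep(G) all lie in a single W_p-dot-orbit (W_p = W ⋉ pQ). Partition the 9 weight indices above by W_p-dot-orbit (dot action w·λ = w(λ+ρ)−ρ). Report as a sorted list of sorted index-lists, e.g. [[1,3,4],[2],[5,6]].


C ↔ A_5 under row/col permutation; |W(A_5)| = 720.

Alcove-folded reps (p=17, 9 weights, presented ϖ-order):

  λ_1+ρ ↦ (3, 4, 2, 6, 1)
  λ_2+ρ ↦ (2, 13, 0, 0, 1)
  λ_3+ρ ↦ (2, 13, 0, 0, 1)
  λ_4+ρ ↦ (2, 13, 0, 0, 1)
  λ_5+ρ ↦ (2, 3, 4, 5, 3)
  λ_6+ρ ↦ (3, 4, 2, 6, 1)
  λ_7+ρ ↦ (2, 3, 4, 5, 3)
  λ_8+ρ ↦ (2, 13, 0, 0, 1)
  λ_9+ρ ↦ (2, 3, 4, 5, 3)

3 distinct reps among the 9 weights ⇒ 3 W_17-linkage classes:

[[1, 6], [2, 3, 4, 8], [5, 7, 9]]


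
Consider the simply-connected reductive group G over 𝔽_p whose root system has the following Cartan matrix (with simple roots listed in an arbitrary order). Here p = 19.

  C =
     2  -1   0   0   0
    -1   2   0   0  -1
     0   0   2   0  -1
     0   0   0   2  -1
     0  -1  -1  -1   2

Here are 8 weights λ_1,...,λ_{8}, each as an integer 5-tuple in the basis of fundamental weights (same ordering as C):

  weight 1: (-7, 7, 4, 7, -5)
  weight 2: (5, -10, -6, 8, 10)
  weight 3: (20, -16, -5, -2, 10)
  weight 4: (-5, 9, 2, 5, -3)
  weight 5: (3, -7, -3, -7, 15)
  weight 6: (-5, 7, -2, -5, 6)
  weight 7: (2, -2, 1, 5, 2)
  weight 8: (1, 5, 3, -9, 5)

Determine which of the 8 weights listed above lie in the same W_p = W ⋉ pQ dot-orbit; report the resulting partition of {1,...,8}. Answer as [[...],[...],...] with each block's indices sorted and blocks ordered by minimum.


Cartan matrix: type D_5 (|W|=1920); un-permuting the 5 rows.

λ_j+ρ reflected into Ā_19 (⟨·,θ^∨⟩≤19); 5-tuples as given:

  1: (4, 2, 1, 4, 2);  2: (2, 1, 2, 6, 2);  3: (4, 2, 1, 4, 2);  4: (4, 2, 1, 4, 2);  5: (2, 1, 2, 6, 2);  6: (4, 2, 1, 4, 2);  7: (2, 1, 2, 6, 2);  8: (2, 1, 2, 6, 2)

2 distinct reps among the 8 weights ⇒ 2 W_19-linkage classes:

[[1, 3, 4, 6], [2, 5, 7, 8]]


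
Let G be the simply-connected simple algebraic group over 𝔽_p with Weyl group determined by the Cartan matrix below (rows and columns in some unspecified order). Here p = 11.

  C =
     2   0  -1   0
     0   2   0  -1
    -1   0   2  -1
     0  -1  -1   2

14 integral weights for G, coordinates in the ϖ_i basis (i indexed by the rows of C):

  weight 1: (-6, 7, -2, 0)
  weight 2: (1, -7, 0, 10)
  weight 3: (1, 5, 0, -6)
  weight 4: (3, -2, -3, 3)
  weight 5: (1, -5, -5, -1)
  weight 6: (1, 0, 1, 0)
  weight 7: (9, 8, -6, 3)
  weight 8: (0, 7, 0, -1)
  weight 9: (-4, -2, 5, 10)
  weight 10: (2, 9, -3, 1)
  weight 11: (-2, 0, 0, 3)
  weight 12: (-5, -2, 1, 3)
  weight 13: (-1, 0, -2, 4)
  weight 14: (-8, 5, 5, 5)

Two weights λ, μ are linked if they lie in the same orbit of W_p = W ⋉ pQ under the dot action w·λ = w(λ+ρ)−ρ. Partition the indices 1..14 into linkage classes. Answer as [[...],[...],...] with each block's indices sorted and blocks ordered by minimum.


Type A_4, rank 4, |W|=120; reorder rows/cols to standard.

λ_j+ρ reflected into Ā_11 (⟨·,θ^∨⟩≤11); 4-tuples as given:

  1: (1, 3, 0, 5) · 2: (1, 3, 0, 5) · 3: (2, 1, 2, 1) · 4: (2, 1, 2, 1) · 5: (4, 2, 0, 2) · 6: (2, 1, 2, 1) · 7: (2, 1, 2, 1) · 8: (1, 8, 1, 0) · 9: (1, 3, 0, 5) · 10: (1, 8, 1, 0) · 11: (1, 1, 0, 4) · 12: (2, 1, 2, 1) · 13: (1, 1, 0, 4) · 14: (1, 1, 0, 4)

These 14 weights hit 5 W_11-dot-orbits; sizes (3, 5, 1, 2, 3):

[[1, 2, 9], [3, 4, 6, 7, 12], [5], [8, 10], [11, 13, 14]]


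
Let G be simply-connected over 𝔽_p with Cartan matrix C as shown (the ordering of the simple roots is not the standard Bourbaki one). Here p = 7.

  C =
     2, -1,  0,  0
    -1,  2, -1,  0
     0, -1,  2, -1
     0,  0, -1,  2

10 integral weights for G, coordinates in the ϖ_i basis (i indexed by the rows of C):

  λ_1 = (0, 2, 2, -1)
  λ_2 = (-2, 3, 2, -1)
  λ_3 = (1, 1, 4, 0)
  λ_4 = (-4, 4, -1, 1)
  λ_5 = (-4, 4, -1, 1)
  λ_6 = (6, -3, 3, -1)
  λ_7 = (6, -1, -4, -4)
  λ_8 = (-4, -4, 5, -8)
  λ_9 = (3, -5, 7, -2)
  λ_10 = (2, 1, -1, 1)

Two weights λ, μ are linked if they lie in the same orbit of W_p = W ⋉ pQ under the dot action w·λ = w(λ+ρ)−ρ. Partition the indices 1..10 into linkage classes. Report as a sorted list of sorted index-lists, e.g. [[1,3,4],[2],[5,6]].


Cartan matrix: type A_4 (|W|=120); un-permuting the 4 rows.

Ā_7 reps of the 10 weights (A_4, coords as presented):

    λ_1 → (1, 3, 3, 0)
    λ_2 → (1, 3, 3, 0)
    λ_3 → (1, 1, 3, 2)
    λ_4 → (3, 2, 0, 2)
    λ_5 → (3, 2, 0, 2)
    λ_6 → (3, 2, 0, 2)
    λ_7 → (1, 3, 3, 0)
    λ_8 → (1, 3, 3, 0)
    λ_9 → (1, 3, 3, 0)
    λ_10 → (3, 2, 0, 2)

3 distinct reps among the 10 weights ⇒ 3 W_7-linkage classes:

[[1, 2, 7, 8, 9], [3], [4, 5, 6, 10]]


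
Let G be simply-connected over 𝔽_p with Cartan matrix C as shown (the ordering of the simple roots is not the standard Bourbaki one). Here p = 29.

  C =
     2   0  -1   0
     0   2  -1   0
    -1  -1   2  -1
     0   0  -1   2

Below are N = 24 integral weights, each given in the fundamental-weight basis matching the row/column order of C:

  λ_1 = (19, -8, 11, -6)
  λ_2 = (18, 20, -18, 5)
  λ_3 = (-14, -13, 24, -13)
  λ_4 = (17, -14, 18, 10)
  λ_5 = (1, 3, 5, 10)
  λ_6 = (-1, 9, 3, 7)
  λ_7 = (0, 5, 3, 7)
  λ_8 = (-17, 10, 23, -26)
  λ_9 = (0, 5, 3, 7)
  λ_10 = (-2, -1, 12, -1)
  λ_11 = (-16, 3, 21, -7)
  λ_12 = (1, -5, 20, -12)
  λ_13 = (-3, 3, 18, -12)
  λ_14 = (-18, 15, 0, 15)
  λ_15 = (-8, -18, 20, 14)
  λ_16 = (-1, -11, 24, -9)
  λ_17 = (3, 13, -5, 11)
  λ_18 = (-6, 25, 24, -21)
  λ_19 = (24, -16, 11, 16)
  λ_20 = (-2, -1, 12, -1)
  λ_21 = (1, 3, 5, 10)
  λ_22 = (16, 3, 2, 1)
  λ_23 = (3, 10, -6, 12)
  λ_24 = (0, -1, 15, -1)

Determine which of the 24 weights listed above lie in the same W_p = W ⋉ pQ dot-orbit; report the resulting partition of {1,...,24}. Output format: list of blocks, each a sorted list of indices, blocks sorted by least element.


Root system D_4: the 4×4 matrix C matches after relabeling.

Alcove-folded reps (p=29, 24 weights, presented ϖ-order):

  λ_1 → (17, 4, 3, 2)
  λ_2 → (2, 4, 6, 11)
  λ_3 → (1, 0, 12, 0)
  λ_4 → (1, 6, 4, 8)
  λ_5 → (2, 4, 6, 11)
  λ_6 → (0, 10, 4, 8)
  λ_7 → (1, 6, 4, 8)
  λ_8 → (1, 6, 4, 8)
  λ_9 → (1, 6, 4, 8)
  λ_10 → (1, 0, 12, 0)
  λ_11 → (15, 4, 1, 6)
  λ_12 → (2, 4, 6, 11)
  λ_13 → (2, 4, 6, 11)
  λ_14 → (1, 0, 12, 0)
  λ_15 → (0, 10, 4, 8)
  λ_16 → (0, 10, 4, 8)
  λ_17 → (0, 10, 4, 8)
  λ_18 → (17, 4, 3, 2)
  λ_19 → (0, 10, 4, 8)
  λ_20 → (1, 0, 12, 0)
  λ_21 → (2, 4, 6, 11)
  λ_22 → (17, 4, 3, 2)
  λ_23 → (1, 6, 4, 8)
  λ_24 → (1, 0, 12, 0)

Grouping the 24 weights by Ā_29-representative: 6 linkage classes.

[[1, 18, 22], [2, 5, 12, 13, 21], [3, 10, 14, 20, 24], [4, 7, 8, 9, 23], [6, 15, 16, 17, 19], [11]]


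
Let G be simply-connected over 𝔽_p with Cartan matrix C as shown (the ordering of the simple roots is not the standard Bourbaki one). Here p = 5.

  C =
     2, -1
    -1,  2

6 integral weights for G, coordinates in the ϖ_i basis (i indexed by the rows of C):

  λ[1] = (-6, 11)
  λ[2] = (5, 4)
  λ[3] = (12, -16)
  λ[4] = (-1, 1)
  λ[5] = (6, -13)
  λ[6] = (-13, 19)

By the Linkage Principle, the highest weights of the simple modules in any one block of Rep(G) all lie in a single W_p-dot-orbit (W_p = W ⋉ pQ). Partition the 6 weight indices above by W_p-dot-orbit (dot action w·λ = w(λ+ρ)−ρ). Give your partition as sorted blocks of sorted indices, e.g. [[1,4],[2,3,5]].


C ↔ A_2 under row/col permutation; |W(A_2)| = 6.

Folding the 6 weights λ_j+ρ into Ā_5 (reps in the given 2-coord order):

  [1] (0, 2)
  [2] (1, 0)
  [3] (0, 2)
  [4] (0, 2)
  [5] (0, 2)
  [6] (0, 2)

The 6 indices split into 2 linkage classes (same alcove rep ⇔ same W_5-dot-orbit):

[[1, 3, 4, 5, 6], [2]]


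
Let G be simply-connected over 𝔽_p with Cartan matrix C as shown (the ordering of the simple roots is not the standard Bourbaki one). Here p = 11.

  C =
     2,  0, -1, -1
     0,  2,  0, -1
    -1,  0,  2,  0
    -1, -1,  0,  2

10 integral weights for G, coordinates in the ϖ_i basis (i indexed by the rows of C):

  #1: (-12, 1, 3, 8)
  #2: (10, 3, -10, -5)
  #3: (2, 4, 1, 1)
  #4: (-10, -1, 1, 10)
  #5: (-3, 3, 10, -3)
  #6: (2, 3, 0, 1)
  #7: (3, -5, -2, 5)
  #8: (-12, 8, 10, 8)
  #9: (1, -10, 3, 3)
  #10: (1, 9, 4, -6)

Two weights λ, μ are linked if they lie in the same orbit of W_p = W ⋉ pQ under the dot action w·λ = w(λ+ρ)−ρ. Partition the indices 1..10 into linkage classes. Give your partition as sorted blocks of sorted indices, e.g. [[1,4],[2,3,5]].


A_4 Cartan matrix, 4 simple roots permuted; ρ=(1,1,1,1).

Each λ_j+ρ reduced to Ā_11; 4-tuples below use C's row order:

  λ_1 → (2, 0, 7, 2);  λ_2 → (2, 0, 7, 2);  λ_3 → (3, 4, 1, 2);  λ_4 → (2, 0, 7, 2);  λ_5 → (2, 0, 7, 2);  λ_6 → (3, 4, 1, 2);  λ_7 → (3, 4, 1, 2);  λ_8 → (2, 0, 7, 2);  λ_9 → (3, 4, 1, 2);  λ_10 → (3, 4, 1, 2)

2 distinct reps among the 10 weights ⇒ 2 W_11-linkage classes:

[[1, 2, 4, 5, 8], [3, 6, 7, 9, 10]]


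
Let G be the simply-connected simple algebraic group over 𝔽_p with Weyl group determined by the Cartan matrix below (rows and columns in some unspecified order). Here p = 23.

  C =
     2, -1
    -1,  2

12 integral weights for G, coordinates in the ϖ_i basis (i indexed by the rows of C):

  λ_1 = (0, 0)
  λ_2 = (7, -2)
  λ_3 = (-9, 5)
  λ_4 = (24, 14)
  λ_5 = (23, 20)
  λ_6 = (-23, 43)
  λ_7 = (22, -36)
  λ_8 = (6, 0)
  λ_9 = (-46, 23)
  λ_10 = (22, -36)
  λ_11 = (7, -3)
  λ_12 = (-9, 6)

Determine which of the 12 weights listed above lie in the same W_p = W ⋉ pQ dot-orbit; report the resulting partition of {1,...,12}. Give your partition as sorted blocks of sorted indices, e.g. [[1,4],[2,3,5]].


Root system A_2: the 2×2 matrix C matches after relabeling.

Alcove-folded reps (p=23, 12 weights, presented ϖ-order):

  λ_1+ρ ↦ (1, 1);  λ_2+ρ ↦ (7, 1);  λ_3+ρ ↦ (6, 2);  λ_4+ρ ↦ (6, 2);  λ_5+ρ ↦ (1, 1);  λ_6+ρ ↦ (1, 1);  λ_7+ρ ↦ (0, 11);  λ_8+ρ ↦ (7, 1);  λ_9+ρ ↦ (1, 1);  λ_10+ρ ↦ (0, 11);  λ_11+ρ ↦ (6, 2);  λ_12+ρ ↦ (7, 1)

The 12 indices split into 4 linkage classes (same alcove rep ⇔ same W_23-dot-orbit):

[[1, 5, 6, 9], [2, 8, 12], [3, 4, 11], [7, 10]]


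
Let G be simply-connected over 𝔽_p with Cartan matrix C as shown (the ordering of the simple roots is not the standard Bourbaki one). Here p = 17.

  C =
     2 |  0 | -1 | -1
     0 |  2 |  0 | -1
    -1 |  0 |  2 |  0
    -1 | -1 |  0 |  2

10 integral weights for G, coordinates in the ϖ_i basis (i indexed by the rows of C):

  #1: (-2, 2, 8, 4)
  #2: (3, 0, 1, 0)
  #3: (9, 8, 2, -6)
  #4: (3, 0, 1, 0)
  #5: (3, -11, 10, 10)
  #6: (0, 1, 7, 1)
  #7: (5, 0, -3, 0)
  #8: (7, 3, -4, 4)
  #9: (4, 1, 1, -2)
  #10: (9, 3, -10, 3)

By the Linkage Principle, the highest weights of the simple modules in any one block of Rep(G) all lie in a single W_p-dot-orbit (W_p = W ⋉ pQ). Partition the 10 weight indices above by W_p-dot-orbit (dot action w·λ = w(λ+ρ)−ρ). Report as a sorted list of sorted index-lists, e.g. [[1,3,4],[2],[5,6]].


A_4 Cartan matrix, 4 simple roots permuted; ρ=(1,1,1,1).

W_17-reps of the 10 weights in Ā_17 (same 4-coord order as C):

  1: (1, 3, 8, 4);  2: (4, 1, 2, 1);  3: (5, 4, 3, 5);  4: (4, 1, 2, 1);  5: (4, 1, 2, 1);  6: (1, 2, 8, 2);  7: (4, 1, 2, 1);  8: (5, 4, 3, 5);  9: (4, 1, 2, 1);  10: (1, 3, 8, 4)

These 10 weights hit 4 W_17-dot-orbits; sizes (2, 5, 2, 1):

[[1, 10], [2, 4, 5, 7, 9], [3, 8], [6]]


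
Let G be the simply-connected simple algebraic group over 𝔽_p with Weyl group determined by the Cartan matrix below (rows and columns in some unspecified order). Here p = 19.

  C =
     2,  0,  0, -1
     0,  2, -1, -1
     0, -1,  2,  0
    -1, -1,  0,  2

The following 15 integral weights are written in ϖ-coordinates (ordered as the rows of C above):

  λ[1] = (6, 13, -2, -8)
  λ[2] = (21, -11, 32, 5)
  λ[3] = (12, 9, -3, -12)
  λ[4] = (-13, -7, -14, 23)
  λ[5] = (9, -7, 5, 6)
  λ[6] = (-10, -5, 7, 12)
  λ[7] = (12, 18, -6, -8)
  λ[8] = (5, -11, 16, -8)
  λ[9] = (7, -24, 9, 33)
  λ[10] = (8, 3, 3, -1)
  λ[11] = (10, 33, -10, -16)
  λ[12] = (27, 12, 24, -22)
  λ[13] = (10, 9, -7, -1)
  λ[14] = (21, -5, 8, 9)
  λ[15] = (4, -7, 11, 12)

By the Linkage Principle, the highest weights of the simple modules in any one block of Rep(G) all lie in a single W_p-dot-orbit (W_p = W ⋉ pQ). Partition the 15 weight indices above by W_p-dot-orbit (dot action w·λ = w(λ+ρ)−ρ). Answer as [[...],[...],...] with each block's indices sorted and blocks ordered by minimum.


Type A_4, rank 4, |W|=120; reorder rows/cols to standard.

Alcove-folded reps (p=19, 15 weights, presented ϖ-order):

  λ_1 → (0, 6, 1, 7);  λ_2 → (1, 6, 4, 3);  λ_3 → (2, 2, 1, 8);  λ_4 → (0, 6, 1, 7);  λ_5 → (10, 6, 0, 1);  λ_6 → (9, 4, 4, 0);  λ_7 → (0, 6, 1, 7);  λ_8 → (10, 6, 0, 1);  λ_9 → (9, 4, 4, 0);  λ_10 → (9, 4, 4, 0);  λ_11 → (9, 4, 4, 0);  λ_12 → (10, 6, 0, 1);  λ_13 → (9, 4, 4, 0);  λ_14 → (1, 6, 4, 3);  λ_15 → (0, 6, 1, 7)

Partition of {1..15} into 5 W_19-dot-orbits:

[[1, 4, 7, 15], [2, 14], [3], [5, 8, 12], [6, 9, 10, 11, 13]]


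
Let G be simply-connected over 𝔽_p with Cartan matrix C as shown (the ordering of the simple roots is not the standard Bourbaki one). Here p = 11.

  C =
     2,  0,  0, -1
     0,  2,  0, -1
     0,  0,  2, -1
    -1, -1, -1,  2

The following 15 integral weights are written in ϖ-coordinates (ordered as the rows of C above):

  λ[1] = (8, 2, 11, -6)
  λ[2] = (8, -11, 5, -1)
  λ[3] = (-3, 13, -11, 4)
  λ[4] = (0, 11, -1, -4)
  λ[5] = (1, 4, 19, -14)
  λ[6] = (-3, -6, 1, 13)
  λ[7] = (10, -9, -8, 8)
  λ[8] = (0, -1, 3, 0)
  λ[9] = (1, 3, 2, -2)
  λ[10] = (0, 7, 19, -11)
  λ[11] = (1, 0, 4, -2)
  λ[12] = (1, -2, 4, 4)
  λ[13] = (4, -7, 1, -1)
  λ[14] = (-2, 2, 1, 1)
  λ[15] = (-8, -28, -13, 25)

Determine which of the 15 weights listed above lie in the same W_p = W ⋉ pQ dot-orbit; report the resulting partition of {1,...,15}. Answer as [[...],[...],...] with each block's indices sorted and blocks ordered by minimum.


Cartan matrix: type D_4 (|W|=192); un-permuting the 4 rows.

Alcove-folded reps (p=11, 15 weights, presented ϖ-order):

  1: (1, 3, 2, 1) · 2: (1, 0, 4, 1) · 3: (1, 1, 3, 2) · 4: (0, 7, 1, 1) · 5: (2, 1, 2, 0) · 6: (2, 1, 2, 0) · 7: (2, 1, 2, 0) · 8: (1, 0, 4, 1) · 9: (1, 3, 2, 1) · 10: (0, 7, 1, 1) · 11: (1, 0, 4, 1) · 12: (1, 0, 4, 1) · 13: (1, 0, 4, 1) · 14: (1, 3, 2, 1) · 15: (1, 3, 2, 1)

Grouping the 15 weights by Ā_11-representative: 5 linkage classes.

[[1, 9, 14, 15], [2, 8, 11, 12, 13], [3], [4, 10], [5, 6, 7]]


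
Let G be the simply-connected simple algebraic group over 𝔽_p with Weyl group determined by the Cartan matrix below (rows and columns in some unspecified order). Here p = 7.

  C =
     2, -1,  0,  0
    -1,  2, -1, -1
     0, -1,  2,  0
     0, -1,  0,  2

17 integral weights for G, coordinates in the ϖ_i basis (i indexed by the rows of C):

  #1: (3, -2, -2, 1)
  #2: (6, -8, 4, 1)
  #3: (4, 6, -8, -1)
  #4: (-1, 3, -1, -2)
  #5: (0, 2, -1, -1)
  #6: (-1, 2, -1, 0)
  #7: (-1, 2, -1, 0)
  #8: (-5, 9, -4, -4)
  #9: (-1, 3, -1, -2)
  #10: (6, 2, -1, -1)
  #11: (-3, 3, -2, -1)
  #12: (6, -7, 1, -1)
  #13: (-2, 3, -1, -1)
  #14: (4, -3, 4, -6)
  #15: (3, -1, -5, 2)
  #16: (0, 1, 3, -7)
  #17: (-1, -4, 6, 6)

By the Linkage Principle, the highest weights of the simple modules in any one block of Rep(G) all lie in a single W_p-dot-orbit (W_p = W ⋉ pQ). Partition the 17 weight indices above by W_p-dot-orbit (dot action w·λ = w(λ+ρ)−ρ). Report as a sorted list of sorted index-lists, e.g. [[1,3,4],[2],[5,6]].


Root system D_4: the 4×4 matrix C matches after relabeling.

W_7-reps of the 17 weights in Ā_7 (same 4-coord order as C):

  λ_1+ρ ↦ (2, 1, 1, 0)
  λ_2+ρ ↦ (0, 0, 2, 5)
  λ_3+ρ ↦ (0, 0, 2, 5)
  λ_4+ρ ↦ (0, 3, 0, 1)
  λ_5+ρ ↦ (1, 3, 0, 0)
  λ_6+ρ ↦ (0, 3, 0, 1)
  λ_7+ρ ↦ (0, 3, 0, 1)
  λ_8+ρ ↦ (1, 3, 0, 0)
  λ_9+ρ ↦ (0, 3, 0, 1)
  λ_10+ρ ↦ (1, 3, 0, 0)
  λ_11+ρ ↦ (2, 1, 1, 0)
  λ_12+ρ ↦ (3, 1, 0, 2)
  λ_13+ρ ↦ (1, 3, 0, 0)
  λ_14+ρ ↦ (2, 0, 2, 2)
  λ_15+ρ ↦ (0, 3, 0, 1)
  λ_16+ρ ↦ (3, 1, 0, 2)
  λ_17+ρ ↦ (1, 3, 0, 0)

Linkage partition of the 17 weights (6 classes, p=7):

[[1, 11], [2, 3], [4, 6, 7, 9, 15], [5, 8, 10, 13, 17], [12, 16], [14]]


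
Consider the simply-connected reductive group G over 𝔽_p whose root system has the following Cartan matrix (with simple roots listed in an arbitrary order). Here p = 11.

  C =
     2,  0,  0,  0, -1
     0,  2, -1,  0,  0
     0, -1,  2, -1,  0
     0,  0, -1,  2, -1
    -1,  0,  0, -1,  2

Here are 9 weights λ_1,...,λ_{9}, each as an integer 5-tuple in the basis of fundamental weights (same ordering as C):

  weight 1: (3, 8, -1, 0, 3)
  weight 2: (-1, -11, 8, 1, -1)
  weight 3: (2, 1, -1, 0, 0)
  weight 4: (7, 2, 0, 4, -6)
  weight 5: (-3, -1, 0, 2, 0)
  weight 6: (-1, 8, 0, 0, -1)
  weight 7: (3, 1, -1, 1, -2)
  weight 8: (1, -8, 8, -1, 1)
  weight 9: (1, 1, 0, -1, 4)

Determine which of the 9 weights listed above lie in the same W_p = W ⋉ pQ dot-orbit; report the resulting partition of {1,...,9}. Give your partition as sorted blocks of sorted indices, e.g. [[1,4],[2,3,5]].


Cartan matrix: type A_5 (|W|=720); un-permuting the 5 rows.

Each λ_j+ρ reduced to Ā_11; 5-tuples below use C's row order:

  [1] (3, 2, 0, 1, 1)
  [2] (0, 9, 1, 1, 0)
  [3] (3, 2, 0, 1, 1)
  [4] (2, 2, 1, 0, 5)
  [5] (1, 0, 1, 2, 1)
  [6] (0, 9, 1, 1, 0)
  [7] (3, 2, 0, 1, 1)
  [8] (0, 5, 2, 0, 2)
  [9] (2, 2, 1, 0, 5)

5 distinct reps among the 9 weights ⇒ 5 W_11-linkage classes:

[[1, 3, 7], [2, 6], [4, 9], [5], [8]]


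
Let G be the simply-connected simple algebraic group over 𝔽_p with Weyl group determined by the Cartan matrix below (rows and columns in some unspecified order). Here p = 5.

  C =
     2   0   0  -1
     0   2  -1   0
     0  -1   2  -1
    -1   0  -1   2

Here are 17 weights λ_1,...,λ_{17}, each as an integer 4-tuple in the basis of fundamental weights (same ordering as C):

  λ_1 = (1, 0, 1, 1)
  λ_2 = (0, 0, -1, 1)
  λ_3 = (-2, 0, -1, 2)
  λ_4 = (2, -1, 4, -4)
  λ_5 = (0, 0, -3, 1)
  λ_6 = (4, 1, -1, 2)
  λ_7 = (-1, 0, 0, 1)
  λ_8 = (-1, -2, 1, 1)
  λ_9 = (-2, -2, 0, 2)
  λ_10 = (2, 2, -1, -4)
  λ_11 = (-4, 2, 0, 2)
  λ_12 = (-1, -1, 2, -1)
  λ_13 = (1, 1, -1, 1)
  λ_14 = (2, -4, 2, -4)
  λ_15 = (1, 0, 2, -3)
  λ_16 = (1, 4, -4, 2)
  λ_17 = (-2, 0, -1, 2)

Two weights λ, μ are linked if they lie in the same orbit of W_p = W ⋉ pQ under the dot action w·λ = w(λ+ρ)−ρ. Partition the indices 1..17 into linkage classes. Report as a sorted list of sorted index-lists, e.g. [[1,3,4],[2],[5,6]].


Cartan matrix: type A_4 (|W|=120); un-permuting the 4 rows.

λ_j+ρ reflected into Ā_5 (⟨·,θ^∨⟩≤5); 4-tuples as given:

  [1] (0, 1, 1, 2);  [2] (1, 1, 0, 2);  [3] (1, 1, 0, 2);  [4] (0, 0, 2, 3);  [5] (1, 1, 1, 0);  [6] (0, 0, 3, 0);  [7] (0, 1, 1, 2);  [8] (0, 1, 1, 2);  [9] (1, 1, 0, 2);  [10] (0, 0, 3, 0);  [11] (1, 1, 1, 0);  [12] (0, 0, 3, 0);  [13] (1, 1, 0, 2);  [14] (0, 0, 3, 0);  [15] (0, 1, 1, 2);  [16] (0, 0, 3, 0);  [17] (1, 1, 0, 2)

Linkage partition of the 17 weights (5 classes, p=5):

[[1, 7, 8, 15], [2, 3, 9, 13, 17], [4], [5, 11], [6, 10, 12, 14, 16]]


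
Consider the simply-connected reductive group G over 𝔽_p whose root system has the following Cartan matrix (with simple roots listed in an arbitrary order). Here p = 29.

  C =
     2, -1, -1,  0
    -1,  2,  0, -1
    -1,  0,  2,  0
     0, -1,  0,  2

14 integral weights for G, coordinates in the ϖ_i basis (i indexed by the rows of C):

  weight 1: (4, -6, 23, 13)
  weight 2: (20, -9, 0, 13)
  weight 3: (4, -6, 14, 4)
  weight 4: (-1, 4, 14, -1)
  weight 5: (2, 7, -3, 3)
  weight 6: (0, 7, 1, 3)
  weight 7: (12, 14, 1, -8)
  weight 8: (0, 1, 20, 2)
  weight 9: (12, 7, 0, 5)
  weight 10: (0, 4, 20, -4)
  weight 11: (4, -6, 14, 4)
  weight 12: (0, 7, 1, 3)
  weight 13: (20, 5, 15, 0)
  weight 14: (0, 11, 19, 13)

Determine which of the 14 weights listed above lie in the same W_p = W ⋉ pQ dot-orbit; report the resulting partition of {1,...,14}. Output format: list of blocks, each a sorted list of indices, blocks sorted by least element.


Root system A_4: the 4×4 matrix C matches after relabeling.

Each λ_j+ρ reduced to Ā_29; 4-tuples below use C's row order:

    1: (0, 5, 15, 0)
    2: (13, 8, 1, 6)
    3: (0, 5, 15, 0)
    4: (0, 5, 15, 0)
    5: (1, 8, 2, 4)
    6: (1, 8, 2, 4)
    7: (13, 8, 1, 6)
    8: (1, 2, 21, 3)
    9: (13, 8, 1, 6)
    10: (1, 2, 21, 3)
    11: (0, 5, 15, 0)
    12: (1, 8, 2, 4)
    13: (13, 8, 1, 6)
    14: (1, 8, 2, 4)

Grouping the 14 weights by Ā_29-representative: 4 linkage classes.

[[1, 3, 4, 11], [2, 7, 9, 13], [5, 6, 12, 14], [8, 10]]


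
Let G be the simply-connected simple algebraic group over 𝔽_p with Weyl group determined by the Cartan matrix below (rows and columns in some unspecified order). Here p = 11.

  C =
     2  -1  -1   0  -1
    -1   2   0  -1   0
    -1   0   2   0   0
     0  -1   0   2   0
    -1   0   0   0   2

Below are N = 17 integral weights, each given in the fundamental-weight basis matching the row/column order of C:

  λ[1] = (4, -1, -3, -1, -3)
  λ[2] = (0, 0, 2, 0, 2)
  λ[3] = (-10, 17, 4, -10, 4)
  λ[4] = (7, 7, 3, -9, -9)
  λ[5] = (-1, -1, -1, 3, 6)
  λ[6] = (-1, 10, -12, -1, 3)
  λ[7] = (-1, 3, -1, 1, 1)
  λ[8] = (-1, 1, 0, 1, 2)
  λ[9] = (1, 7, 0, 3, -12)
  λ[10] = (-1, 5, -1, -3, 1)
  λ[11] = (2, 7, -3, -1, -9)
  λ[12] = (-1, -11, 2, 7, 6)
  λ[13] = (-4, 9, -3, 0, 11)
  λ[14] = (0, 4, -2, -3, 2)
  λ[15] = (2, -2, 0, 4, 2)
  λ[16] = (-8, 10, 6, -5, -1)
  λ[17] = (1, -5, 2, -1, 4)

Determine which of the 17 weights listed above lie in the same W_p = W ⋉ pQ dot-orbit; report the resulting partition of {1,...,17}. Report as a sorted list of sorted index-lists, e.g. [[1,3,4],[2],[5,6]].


Cartan matrix: type D_5 (|W|=1920); un-permuting the 5 rows.

λ_j+ρ reflected into Ā_11 (⟨·,θ^∨⟩≤11); 5-tuples as given:

  λ_1+ρ ↦ (1, 0, 2, 0, 2);  λ_2+ρ ↦ (1, 1, 3, 1, 3);  λ_3+ρ ↦ (1, 1, 3, 1, 3);  λ_4+ρ ↦ (2, 0, 5, 0, 1);  λ_5+ρ ↦ (0, 0, 0, 4, 7);  λ_6+ρ ↦ (0, 0, 0, 4, 7);  λ_7+ρ ↦ (0, 3, 0, 2, 2);  λ_8+ρ ↦ (0, 2, 1, 2, 3);  λ_9+ρ ↦ (2, 0, 5, 0, 1);  λ_10+ρ ↦ (0, 3, 0, 2, 2);  λ_11+ρ ↦ (2, 0, 5, 0, 1);  λ_12+ρ ↦ (2, 0, 5, 0, 1);  λ_13+ρ ↦ (0, 2, 1, 2, 3);  λ_14+ρ ↦ (0, 2, 1, 2, 3);  λ_15+ρ ↦ (0, 2, 1, 2, 3);  λ_16+ρ ↦ (0, 0, 0, 4, 7);  λ_17+ρ ↦ (0, 2, 1, 2, 3)

Partition of {1..17} into 6 W_11-dot-orbits:

[[1], [2, 3], [4, 9, 11, 12], [5, 6, 16], [7, 10], [8, 13, 14, 15, 17]]


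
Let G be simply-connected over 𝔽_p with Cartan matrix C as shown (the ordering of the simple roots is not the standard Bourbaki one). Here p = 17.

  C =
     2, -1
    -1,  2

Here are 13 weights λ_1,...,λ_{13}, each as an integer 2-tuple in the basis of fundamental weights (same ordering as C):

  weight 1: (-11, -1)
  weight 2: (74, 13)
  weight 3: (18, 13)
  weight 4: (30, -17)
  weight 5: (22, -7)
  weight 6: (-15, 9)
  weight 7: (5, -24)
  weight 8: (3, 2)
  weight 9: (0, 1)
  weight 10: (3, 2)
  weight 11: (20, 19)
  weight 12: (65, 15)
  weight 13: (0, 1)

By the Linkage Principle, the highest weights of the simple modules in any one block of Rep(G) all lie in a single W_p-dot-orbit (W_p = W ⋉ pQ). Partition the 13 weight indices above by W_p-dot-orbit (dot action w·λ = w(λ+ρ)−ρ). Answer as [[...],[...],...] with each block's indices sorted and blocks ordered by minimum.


Root system A_2: the 2×2 matrix C matches after relabeling.

Folding the 13 weights λ_j+ρ into Ā_17 (reps in the given 2-coord order):

    [1] (0, 10)
    [2] (4, 3)
    [3] (1, 2)
    [4] (1, 2)
    [5] (11, 0)
    [6] (10, 4)
    [7] (11, 0)
    [8] (4, 3)
    [9] (1, 2)
    [10] (4, 3)
    [11] (4, 3)
    [12] (1, 2)
    [13] (1, 2)

5 distinct reps among the 13 weights ⇒ 5 W_17-linkage classes:

[[1], [2, 8, 10, 11], [3, 4, 9, 12, 13], [5, 7], [6]]


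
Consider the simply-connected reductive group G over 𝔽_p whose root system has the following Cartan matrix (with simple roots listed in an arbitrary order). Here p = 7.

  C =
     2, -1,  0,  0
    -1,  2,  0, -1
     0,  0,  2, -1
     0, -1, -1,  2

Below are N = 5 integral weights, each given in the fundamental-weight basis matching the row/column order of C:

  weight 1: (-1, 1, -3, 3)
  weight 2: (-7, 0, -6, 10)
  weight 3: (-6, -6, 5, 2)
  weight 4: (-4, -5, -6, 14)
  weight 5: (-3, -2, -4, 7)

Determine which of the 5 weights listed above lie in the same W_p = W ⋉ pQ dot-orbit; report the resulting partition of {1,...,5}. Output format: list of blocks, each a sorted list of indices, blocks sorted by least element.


Cartan matrix: type A_4 (|W|=120); un-permuting the 4 rows.

W_7-reps of the 5 weights in Ā_7 (same 4-coord order as C):

    1: (0, 2, 2, 2)
    2: (4, 1, 0, 1)
    3: (0, 2, 2, 2)
    4: (3, 0, 2, 1)
    5: (0, 2, 2, 2)

Grouping the 5 weights by Ā_7-representative: 3 linkage classes.

[[1, 3, 5], [2], [4]]


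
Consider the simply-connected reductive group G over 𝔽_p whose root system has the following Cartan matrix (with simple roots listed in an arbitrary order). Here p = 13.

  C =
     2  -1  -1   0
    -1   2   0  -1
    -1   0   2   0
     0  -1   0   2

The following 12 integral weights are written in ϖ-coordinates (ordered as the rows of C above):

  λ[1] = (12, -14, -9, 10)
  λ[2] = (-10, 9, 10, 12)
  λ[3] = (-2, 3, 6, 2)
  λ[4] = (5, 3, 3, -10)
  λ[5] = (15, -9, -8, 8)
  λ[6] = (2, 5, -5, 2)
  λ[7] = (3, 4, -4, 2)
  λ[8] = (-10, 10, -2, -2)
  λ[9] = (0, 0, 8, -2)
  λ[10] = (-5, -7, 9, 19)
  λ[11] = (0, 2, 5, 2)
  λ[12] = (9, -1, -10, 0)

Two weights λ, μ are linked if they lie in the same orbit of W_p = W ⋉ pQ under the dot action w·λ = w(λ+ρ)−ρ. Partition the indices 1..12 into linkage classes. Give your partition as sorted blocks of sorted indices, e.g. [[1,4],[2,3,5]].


Root system A_4: the 4×4 matrix C matches after relabeling.

W_13-reps of the 12 weights in Ā_13 (same 4-coord order as C):

    λ_1+ρ ↦ (8, 3, 0, 2)
    λ_2+ρ ↦ (1, 0, 9, 1)
    λ_3+ρ ↦ (1, 3, 6, 3)
    λ_4+ρ ↦ (1, 5, 3, 3)
    λ_5+ρ ↦ (1, 5, 3, 3)
    λ_6+ρ ↦ (1, 5, 3, 3)
    λ_7+ρ ↦ (1, 5, 3, 3)
    λ_8+ρ ↦ (1, 0, 9, 1)
    λ_9+ρ ↦ (1, 0, 9, 1)
    λ_10+ρ ↦ (1, 3, 6, 3)
    λ_11+ρ ↦ (1, 3, 6, 3)
    λ_12+ρ ↦ (1, 0, 9, 1)

4 distinct reps among the 12 weights ⇒ 4 W_13-linkage classes:

[[1], [2, 8, 9, 12], [3, 10, 11], [4, 5, 6, 7]]


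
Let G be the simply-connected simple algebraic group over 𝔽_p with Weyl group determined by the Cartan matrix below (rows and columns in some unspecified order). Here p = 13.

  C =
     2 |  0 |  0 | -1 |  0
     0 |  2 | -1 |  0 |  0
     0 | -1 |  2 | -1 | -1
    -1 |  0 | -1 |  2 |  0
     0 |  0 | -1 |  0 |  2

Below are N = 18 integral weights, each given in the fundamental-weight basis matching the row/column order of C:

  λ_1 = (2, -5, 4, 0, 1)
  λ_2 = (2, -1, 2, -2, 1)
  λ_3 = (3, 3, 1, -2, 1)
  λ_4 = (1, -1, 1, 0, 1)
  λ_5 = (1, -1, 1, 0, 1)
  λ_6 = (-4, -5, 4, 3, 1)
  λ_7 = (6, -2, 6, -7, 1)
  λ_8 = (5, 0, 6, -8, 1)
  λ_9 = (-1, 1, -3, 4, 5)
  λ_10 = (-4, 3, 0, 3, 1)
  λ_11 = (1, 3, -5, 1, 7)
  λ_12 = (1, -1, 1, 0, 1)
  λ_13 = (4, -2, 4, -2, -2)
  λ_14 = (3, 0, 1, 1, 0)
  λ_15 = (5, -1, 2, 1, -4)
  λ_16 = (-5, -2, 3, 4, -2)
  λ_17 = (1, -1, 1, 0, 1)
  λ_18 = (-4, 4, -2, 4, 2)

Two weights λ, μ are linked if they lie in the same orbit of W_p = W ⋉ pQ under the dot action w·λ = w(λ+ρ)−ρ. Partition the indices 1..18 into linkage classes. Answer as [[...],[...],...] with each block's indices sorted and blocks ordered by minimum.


D_5 Cartan matrix, 5 simple roots permuted; ρ=(1,1,1,1,1).

λ_j+ρ reflected into Ā_13 (⟨·,θ^∨⟩≤13); 5-tuples as given:

  1: (3, 4, 1, 1, 2) · 2: (2, 0, 2, 1, 2) · 3: (3, 4, 1, 1, 2) · 4: (2, 0, 2, 1, 2) · 5: (2, 0, 2, 1, 2) · 6: (3, 4, 1, 1, 2) · 7: (1, 1, 0, 3, 2) · 8: (1, 1, 0, 3, 2) · 9: (0, 0, 2, 2, 4) · 10: (3, 4, 1, 1, 2) · 11: (0, 0, 2, 2, 4) · 12: (2, 0, 2, 1, 2) · 13: (4, 1, 2, 1, 1) · 14: (4, 1, 2, 1, 1) · 15: (6, 0, 0, 2, 3) · 16: (4, 1, 2, 1, 1) · 17: (2, 0, 2, 1, 2) · 18: (3, 4, 1, 1, 2)

Linkage partition of the 18 weights (6 classes, p=13):

[[1, 3, 6, 10, 18], [2, 4, 5, 12, 17], [7, 8], [9, 11], [13, 14, 16], [15]]


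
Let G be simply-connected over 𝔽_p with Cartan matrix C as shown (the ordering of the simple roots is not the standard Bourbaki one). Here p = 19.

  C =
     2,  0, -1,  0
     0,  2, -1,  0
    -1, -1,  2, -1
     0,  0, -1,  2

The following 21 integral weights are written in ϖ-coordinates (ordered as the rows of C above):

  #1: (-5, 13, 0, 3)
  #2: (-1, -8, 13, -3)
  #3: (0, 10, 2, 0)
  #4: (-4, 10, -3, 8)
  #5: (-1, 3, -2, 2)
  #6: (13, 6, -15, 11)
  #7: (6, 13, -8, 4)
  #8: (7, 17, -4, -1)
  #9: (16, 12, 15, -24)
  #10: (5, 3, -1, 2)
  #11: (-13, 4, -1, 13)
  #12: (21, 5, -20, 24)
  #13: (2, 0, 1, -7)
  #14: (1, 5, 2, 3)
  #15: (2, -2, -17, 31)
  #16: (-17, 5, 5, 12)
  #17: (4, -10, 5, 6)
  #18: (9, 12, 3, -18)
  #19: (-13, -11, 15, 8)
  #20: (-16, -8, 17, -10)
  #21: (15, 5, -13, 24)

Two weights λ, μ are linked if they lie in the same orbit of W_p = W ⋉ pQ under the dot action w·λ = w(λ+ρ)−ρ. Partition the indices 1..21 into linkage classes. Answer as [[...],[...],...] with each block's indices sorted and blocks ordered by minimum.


Root system D_4: the 4×4 matrix C matches after relabeling.

λ_j+ρ reflected into Ā_19 (⟨·,θ^∨⟩≤19); 4-tuples as given:

    1: (1, 11, 3, 1)
    2: (0, 7, 5, 2)
    3: (1, 11, 3, 1)
    4: (2, 6, 3, 4)
    5: (1, 3, 0, 2)
    6: (0, 7, 5, 2)
    7: (0, 7, 5, 2)
    8: (1, 11, 3, 1)
    9: (2, 6, 3, 4)
    10: (6, 4, 0, 3)
    11: (0, 7, 5, 2)
    12: (6, 4, 0, 3)
    13: (1, 3, 0, 2)
    14: (2, 6, 3, 4)
    15: (1, 3, 0, 2)
    16: (6, 4, 0, 3)
    17: (2, 6, 3, 4)
    18: (3, 0, 2, 4)
    19: (6, 4, 0, 3)
    20: (2, 6, 3, 4)
    21: (6, 4, 0, 3)

6 distinct reps among the 21 weights ⇒ 6 W_19-linkage classes:

[[1, 3, 8], [2, 6, 7, 11], [4, 9, 14, 17, 20], [5, 13, 15], [10, 12, 16, 19, 21], [18]]
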